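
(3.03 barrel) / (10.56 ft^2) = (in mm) 1 barrel = 0.15898729 m^3, so 3.03 barrel = 3.03 * 0.15898729 = 0.4817315 m^3. 1 ft^2 = 0.09290304 m^2, so 10.56 ft^2 = 10.56 * 0.09290304 = 0.9810561 m^2. Combine: 0.4817315 m^3 / 0.9810561 m^2 = 0.49103359 m. 1 mm = 0.001 m, so 0.49103359 m = 0.49103359 / 0.001 = 491.03359 mm ≈ 491 mm (4 s.f.). Final answer: 491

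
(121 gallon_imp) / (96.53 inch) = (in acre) 5.544e-05. Check: 1 gallon_imp = 0.00454609 m^3, so 121 gallon_imp = 121 * 0.00454609 = 0.55007689 m^3. 1 inch = 0.0254 m, so 96.53 inch = 96.53 * 0.0254 = 2.451862 m. Combine: 0.55007689 m^3 / 2.451862 m = 0.22435067 m^2. 1 acre = 4046.8564 m^2, so 0.22435067 m^2 = 0.22435067 / 4046.8564 = 5.5438259e-05 acre ≈ 5.544e-05 acre (4 s.f.).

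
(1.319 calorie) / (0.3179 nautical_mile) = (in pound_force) 1 calorie = 4.184 J, so 1.319 calorie = 1.319 * 4.184 = 5.518696 J. 1 nautical_mile = 1852 m, so 0.3179 nautical_mile = 0.3179 * 1852 = 588.7508 m. Combine: 5.518696 J / 588.7508 m = 0.0093735686 N. 1 pound_force = 4.4482216 N, so 0.0093735686 N = 0.0093735686 / 4.4482216 = 0.002107262 pound_force ≈ 0.002107 pound_force (4 s.f.). Final answer: 0.002107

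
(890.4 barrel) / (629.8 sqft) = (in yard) 2.646. Check: 1 barrel = 0.15898729 m^3, so 890.4 barrel = 890.4 * 0.15898729 = 141.56229 m^3. 1 sqft = 0.09290304 m^2, so 629.8 sqft = 629.8 * 0.09290304 = 58.510335 m^2. Combine: 141.56229 m^3 / 58.510335 m^2 = 2.4194407 m. 1 yard = 0.9144 m, so 2.4194407 m = 2.4194407 / 0.9144 = 2.6459326 yard ≈ 2.646 yard (4 s.f.).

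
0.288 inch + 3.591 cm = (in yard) 1 inch = 0.0254 m, so 0.288 inch = 0.288 * 0.0254 = 0.0073152 m. 1 cm = 0.01 m, so 3.591 cm = 3.591 * 0.01 = 0.03591 m. Sum: 0.0073152 + 0.03591 = 0.0432252 m. 1 yard = 0.9144 m, so 0.0432252 m = 0.0432252 / 0.9144 = 0.047271654 yard ≈ 0.04727 yard (4 s.f.). Final answer: 0.04727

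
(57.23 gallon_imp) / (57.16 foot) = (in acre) 3.69e-06. Check: 1 gallon_imp = 0.00454609 m^3, so 57.23 gallon_imp = 57.23 * 0.00454609 = 0.26017273 m^3. 1 foot = 0.3048 m, so 57.16 foot = 57.16 * 0.3048 = 17.422368 m. Combine: 0.26017273 m^3 / 17.422368 m = 0.014933259 m^2. 1 acre = 4046.8564 m^2, so 0.014933259 m^2 = 0.014933259 / 4046.8564 = 3.6900886e-06 acre ≈ 3.69e-06 acre (4 s.f.).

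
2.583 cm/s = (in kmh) 0.09299. Check: 1 cm/s = 0.01 m/s, so 2.583 cm/s = 2.583 * 0.01 = 0.02583 m/s. 1 kmh = 0.27777778 m/s, so 0.02583 m/s = 0.02583 / 0.27777778 = 0.092988 kmh ≈ 0.09299 kmh (4 s.f.).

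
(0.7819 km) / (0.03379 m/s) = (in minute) 385.7. Check: 1 km = 1000 m, so 0.7819 km = 0.7819 * 1000 = 781.9 m. 0.03379 m/s is already in m/s. Combine: 781.9 m / 0.03379 m/s = 23139.982 s. 1 minute = 60 s, so 23139.982 s = 23139.982 / 60 = 385.66637 minute ≈ 385.7 minute (4 s.f.).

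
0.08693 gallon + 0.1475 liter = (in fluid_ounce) 1 gallon = 0.0037854118 m^3, so 0.08693 gallon = 0.08693 * 0.0037854118 = 0.00032906585 m^3. 1 liter = 0.001 m^3, so 0.1475 liter = 0.1475 * 0.001 = 0.0001475 m^3. Sum: 0.00032906585 + 0.0001475 = 0.00047656585 m^3. 1 fluid_ounce = 2.957353e-05 m^3, so 0.00047656585 m^3 = 0.00047656585 / 2.957353e-05 = 16.114608 fluid_ounce ≈ 16.11 fluid_ounce (4 s.f.). Final answer: 16.11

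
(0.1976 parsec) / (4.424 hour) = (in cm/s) 1 parsec = 3.0856776e+16 m, so 0.1976 parsec = 0.1976 * 3.0856776e+16 = 6.0972989e+15 m. 1 hour = 3600 s, so 4.424 hour = 4.424 * 3600 = 15926.4 s. Combine: 6.0972989e+15 m / 15926.4 s = 3.8284226e+11 m/s. 1 cm/s = 0.01 m/s, so 3.8284226e+11 m/s = 3.8284226e+11 / 0.01 = 3.8284226e+13 cm/s ≈ 3.828e+13 cm/s (4 s.f.). Final answer: 3.828e+13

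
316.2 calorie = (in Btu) 1 calorie = 4.184 J, so 316.2 calorie = 316.2 * 4.184 = 1322.9808 J. 1 Btu = 1055.0559 J, so 1322.9808 J = 1322.9808 / 1055.0559 = 1.2539439 Btu ≈ 1.254 Btu (4 s.f.). Final answer: 1.254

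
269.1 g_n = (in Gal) 1 g_n = 9.80665 m/s^2, so 269.1 g_n = 269.1 * 9.80665 = 2638.9695 m/s^2. 1 Gal = 0.01 m/s^2, so 2638.9695 m/s^2 = 2638.9695 / 0.01 = 263896.95 Gal ≈ 2.639e+05 Gal (4 s.f.). Final answer: 2.639e+05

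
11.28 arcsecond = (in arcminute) 1 arcsecond = 4.8481368e-06 rad, so 11.28 arcsecond = 11.28 * 4.8481368e-06 = 5.4686983e-05 rad. 1 arcminute = 0.00029088821 rad, so 5.4686983e-05 rad = 5.4686983e-05 / 0.00029088821 = 0.188 arcminute. Final answer: 0.188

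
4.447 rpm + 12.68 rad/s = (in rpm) 1 rpm = 0.10471976 rad/s, so 4.447 rpm = 4.447 * 0.10471976 = 0.46568875 rad/s. 12.68 rad/s is already in rad/s. Sum: 0.46568875 + 12.68 = 13.145689 rad/s. 1 rpm = 0.10471976 rad/s, so 13.145689 rad/s = 13.145689 / 0.10471976 = 125.53208 rpm ≈ 125.5 rpm (4 s.f.). Final answer: 125.5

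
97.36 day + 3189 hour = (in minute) 1 day = 86400 s, so 97.36 day = 97.36 * 86400 = 8411904 s. 1 hour = 3600 s, so 3189 hour = 3189 * 3600 = 11480400 s. Sum: 8411904 + 11480400 = 19892304 s. 1 minute = 60 s, so 19892304 s = 19892304 / 60 = 331538.4 minute ≈ 3.315e+05 minute (4 s.f.). Final answer: 3.315e+05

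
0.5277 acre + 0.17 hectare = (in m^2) 3836. Check: 1 acre = 4046.8564 m^2, so 0.5277 acre = 0.5277 * 4046.8564 = 2135.5261 m^2. 1 hectare = 10000 m^2, so 0.17 hectare = 0.17 * 10000 = 1700 m^2. Sum: 2135.5261 + 1700 = 3835.5261 m^2. Result: 3835.5261 m^2 ≈ 3836 m^2 (4 s.f.).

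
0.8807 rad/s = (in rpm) 8.41. Check: 1 rpm = 0.10471976 rad/s, so 0.8807 rad/s = 0.8807 / 0.10471976 = 8.4100655 rpm ≈ 8.41 rpm (4 s.f.).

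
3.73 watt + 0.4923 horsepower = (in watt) 370.8. Check: 3.73 watt = 3.73 W. 1 horsepower = 745.69987 W, so 0.4923 horsepower = 0.4923 * 745.69987 = 367.10805 W. Sum: 3.73 + 367.10805 = 370.83805 W. 370.83805 W = 370.83805 watt ≈ 370.8 watt (4 s.f.).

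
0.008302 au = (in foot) 1 au = 1.4959787e+11 m, so 0.008302 au = 0.008302 * 1.4959787e+11 = 1.2419615e+09 m. 1 foot = 0.3048 m, so 1.2419615e+09 m = 1.2419615e+09 / 0.3048 = 4.0746769e+09 foot ≈ 4.075e+09 foot (4 s.f.). Final answer: 4.075e+09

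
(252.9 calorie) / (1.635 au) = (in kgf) 4.411e-10. Check: 1 calorie = 4.184 J, so 252.9 calorie = 252.9 * 4.184 = 1058.1336 J. 1 au = 1.4959787e+11 m, so 1.635 au = 1.635 * 1.4959787e+11 = 2.4459252e+11 m. Combine: 1058.1336 J / 2.4459252e+11 m = 4.3261078e-09 N. 1 kgf = 9.80665 N, so 4.3261078e-09 N = 4.3261078e-09 / 9.80665 = 4.4114023e-10 kgf ≈ 4.411e-10 kgf (4 s.f.).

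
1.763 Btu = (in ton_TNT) 1 Btu = 1055.0559 J, so 1.763 Btu = 1.763 * 1055.0559 = 1860.0635 J. 1 ton_TNT = 4.184e+09 J, so 1860.0635 J = 1860.0635 / 4.184e+09 = 4.4456584e-07 ton_TNT ≈ 4.446e-07 ton_TNT (4 s.f.). Final answer: 4.446e-07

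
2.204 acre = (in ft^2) 1 acre = 4046.8564 m^2, so 2.204 acre = 2.204 * 4046.8564 = 8919.2716 m^2. 1 ft^2 = 0.09290304 m^2, so 8919.2716 m^2 = 8919.2716 / 0.09290304 = 96006.24 ft^2 ≈ 9.601e+04 ft^2 (4 s.f.). Final answer: 9.601e+04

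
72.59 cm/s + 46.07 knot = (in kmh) 1 cm/s = 0.01 m/s, so 72.59 cm/s = 72.59 * 0.01 = 0.7259 m/s. 1 knot = 0.51444444 m/s, so 46.07 knot = 46.07 * 0.51444444 = 23.700456 m/s. Sum: 0.7259 + 23.700456 = 24.426356 m/s. 1 kmh = 0.27777778 m/s, so 24.426356 m/s = 24.426356 / 0.27777778 = 87.93488 kmh ≈ 87.93 kmh (4 s.f.). Final answer: 87.93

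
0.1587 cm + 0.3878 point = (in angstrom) 1 cm = 0.01 m, so 0.1587 cm = 0.1587 * 0.01 = 0.001587 m. 1 point = 0.00035277778 m, so 0.3878 point = 0.3878 * 0.00035277778 = 0.00013680722 m. Sum: 0.001587 + 0.00013680722 = 0.0017238072 m. 1 angstrom = 1e-10 m, so 0.0017238072 m = 0.0017238072 / 1e-10 = 17238072 angstrom ≈ 1.724e+07 angstrom (4 s.f.). Final answer: 1.724e+07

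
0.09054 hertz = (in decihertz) 0.9054. Check: 0.09054 hertz = 0.09054 Hz. 1 decihertz = 0.1 Hz, so 0.09054 Hz = 0.09054 / 0.1 = 0.9054 decihertz.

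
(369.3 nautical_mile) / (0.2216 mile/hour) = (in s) 1 nautical_mile = 1852 m, so 369.3 nautical_mile = 369.3 * 1852 = 683943.6 m. 1 mile/hour = 0.44704 m/s, so 0.2216 mile/hour = 0.2216 * 0.44704 = 0.099064064 m/s. Combine: 683943.6 m / 0.099064064 m/s = 6904053.5 s. Result: 6904053.5 s ≈ 6.904e+06 s (4 s.f.). Final answer: 6.904e+06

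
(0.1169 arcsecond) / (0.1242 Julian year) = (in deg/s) 8.285e-12. Check: 1 arcsecond = 4.8481368e-06 rad, so 0.1169 arcsecond = 0.1169 * 4.8481368e-06 = 5.6674719e-07 rad. 1 Julian year = 31557600 s, so 0.1242 Julian year = 0.1242 * 31557600 = 3919453.9 s. Combine: 5.6674719e-07 rad / 3919453.9 s = 1.4459851e-13 rad/s. 1 deg/s = 0.017453293 rad/s, so 1.4459851e-13 rad/s = 1.4459851e-13 / 0.017453293 = 8.2848843e-12 deg/s ≈ 8.285e-12 deg/s (4 s.f.).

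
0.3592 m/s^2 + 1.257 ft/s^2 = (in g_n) 0.3592 m/s^2 is already in m/s^2. 1 ft/s^2 = 0.3048 m/s^2, so 1.257 ft/s^2 = 1.257 * 0.3048 = 0.3831336 m/s^2. Sum: 0.3592 + 0.3831336 = 0.7423336 m/s^2. 1 g_n = 9.80665 m/s^2, so 0.7423336 m/s^2 = 0.7423336 / 9.80665 = 0.075696961 g_n ≈ 0.0757 g_n (4 s.f.). Final answer: 0.0757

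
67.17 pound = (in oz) 1 pound = 0.45359237 kg, so 67.17 pound = 67.17 * 0.45359237 = 30.467799 kg. 1 oz = 0.028349523 kg, so 30.467799 kg = 30.467799 / 0.028349523 = 1074.72 oz ≈ 1075 oz (4 s.f.). Final answer: 1075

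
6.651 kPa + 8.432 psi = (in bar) 0.6479. Check: 1 kPa = 1000 Pa, so 6.651 kPa = 6.651 * 1000 = 6651 Pa. 1 psi = 6894.7573 Pa, so 8.432 psi = 8.432 * 6894.7573 = 58136.593 Pa. Sum: 6651 + 58136.593 = 64787.593 Pa. 1 bar = 100000 Pa, so 64787.593 Pa = 64787.593 / 100000 = 0.64787593 bar ≈ 0.6479 bar (4 s.f.).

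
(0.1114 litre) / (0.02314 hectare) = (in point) 0.001365. Check: 1 litre = 0.001 m^3, so 0.1114 litre = 0.1114 * 0.001 = 0.0001114 m^3. 1 hectare = 10000 m^2, so 0.02314 hectare = 0.02314 * 10000 = 231.4 m^2. Combine: 0.0001114 m^3 / 231.4 m^2 = 4.8141746e-07 m. 1 point = 0.00035277778 m, so 4.8141746e-07 m = 4.8141746e-07 / 0.00035277778 = 0.0013646479 point ≈ 0.001365 point (4 s.f.).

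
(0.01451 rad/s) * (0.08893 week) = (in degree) 0.01451 rad/s is already in rad/s. 1 week = 604800 s, so 0.08893 week = 0.08893 * 604800 = 53784.864 s. Combine: 0.01451 rad/s * 53784.864 s = 780.41838 rad. 1 degree = 0.017453293 rad, so 780.41838 rad = 780.41838 / 0.017453293 = 44714.679 degree ≈ 4.471e+04 degree (4 s.f.). Final answer: 4.471e+04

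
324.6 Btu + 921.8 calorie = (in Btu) 1 Btu = 1055.0559 J, so 324.6 Btu = 324.6 * 1055.0559 = 342471.13 J. 1 calorie = 4.184 J, so 921.8 calorie = 921.8 * 4.184 = 3856.8112 J. Sum: 342471.13 + 3856.8112 = 346327.94 J. 1 Btu = 1055.0559 J, so 346327.94 J = 346327.94 / 1055.0559 = 328.25555 Btu ≈ 328.3 Btu (4 s.f.). Final answer: 328.3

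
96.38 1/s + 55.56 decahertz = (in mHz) 6.52e+05. Check: 96.38 1/s = 96.38 Hz. 1 decahertz = 10 Hz, so 55.56 decahertz = 55.56 * 10 = 555.6 Hz. Sum: 96.38 + 555.6 = 651.98 Hz. 1 mHz = 0.001 Hz, so 651.98 Hz = 651.98 / 0.001 = 651980 mHz ≈ 6.52e+05 mHz (4 s.f.).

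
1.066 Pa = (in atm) 1 atm = 101325 Pa, so 1.066 Pa = 1.066 / 101325 = 1.0520602e-05 atm ≈ 1.052e-05 atm (4 s.f.). Final answer: 1.052e-05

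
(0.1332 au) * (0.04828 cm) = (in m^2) 9.62e+06. Check: 1 au = 1.4959787e+11 m, so 0.1332 au = 0.1332 * 1.4959787e+11 = 1.9926436e+10 m. 1 cm = 0.01 m, so 0.04828 cm = 0.04828 * 0.01 = 0.0004828 m. Combine: 1.9926436e+10 m * 0.0004828 m = 9620483.5 m^2. Result: 9620483.5 m^2 ≈ 9.62e+06 m^2 (4 s.f.).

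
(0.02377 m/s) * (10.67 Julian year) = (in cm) 8.004e+08. Check: 0.02377 m/s is already in m/s. 1 Julian year = 31557600 s, so 10.67 Julian year = 10.67 * 31557600 = 3.3671959e+08 s. Combine: 0.02377 m/s * 3.3671959e+08 s = 8003824.7 m. 1 cm = 0.01 m, so 8003824.7 m = 8003824.7 / 0.01 = 8.0038247e+08 cm ≈ 8.004e+08 cm (4 s.f.).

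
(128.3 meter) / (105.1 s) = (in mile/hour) 128.3 meter = 128.3 m. 105.1 s is already in s. Combine: 128.3 m / 105.1 s = 1.2207422 m/s. 1 mile/hour = 0.44704 m/s, so 1.2207422 m/s = 1.2207422 / 0.44704 = 2.7307224 mile/hour ≈ 2.731 mile/hour (4 s.f.). Final answer: 2.731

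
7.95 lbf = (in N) 35.36. Check: 1 lbf = 4.4482216 N, so 7.95 lbf = 7.95 * 4.4482216 = 35.363362 N. Result: 35.363362 N ≈ 35.36 N (4 s.f.).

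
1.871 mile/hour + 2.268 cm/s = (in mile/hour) 1 mile/hour = 0.44704 m/s, so 1.871 mile/hour = 1.871 * 0.44704 = 0.83641184 m/s. 1 cm/s = 0.01 m/s, so 2.268 cm/s = 2.268 * 0.01 = 0.02268 m/s. Sum: 0.83641184 + 0.02268 = 0.85909184 m/s. 1 mile/hour = 0.44704 m/s, so 0.85909184 m/s = 0.85909184 / 0.44704 = 1.9217337 mile/hour ≈ 1.922 mile/hour (4 s.f.). Final answer: 1.922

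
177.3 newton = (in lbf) 177.3 newton = 177.3 N. 1 lbf = 4.4482216 N, so 177.3 N = 177.3 / 4.4482216 = 39.858626 lbf ≈ 39.86 lbf (4 s.f.). Final answer: 39.86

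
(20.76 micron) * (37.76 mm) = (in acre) 1.937e-10. Check: 1 micron = 1e-06 m, so 20.76 micron = 20.76 * 1e-06 = 2.076e-05 m. 1 mm = 0.001 m, so 37.76 mm = 37.76 * 0.001 = 0.03776 m. Combine: 2.076e-05 m * 0.03776 m = 7.838976e-07 m^2. 1 acre = 4046.8564 m^2, so 7.838976e-07 m^2 = 7.838976e-07 / 4046.8564 = 1.9370532e-10 acre ≈ 1.937e-10 acre (4 s.f.).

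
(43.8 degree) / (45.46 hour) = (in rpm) 1 degree = 0.017453293 rad, so 43.8 degree = 43.8 * 0.017453293 = 0.76445421 rad. 1 hour = 3600 s, so 45.46 hour = 45.46 * 3600 = 163656 s. Combine: 0.76445421 rad / 163656 s = 4.6711041e-06 rad/s. 1 rpm = 0.10471976 rad/s, so 4.6711041e-06 rad/s = 4.6711041e-06 / 0.10471976 = 4.4605758e-05 rpm ≈ 4.461e-05 rpm (4 s.f.). Final answer: 4.461e-05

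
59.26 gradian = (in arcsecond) 1.92e+05. Check: 1 gradian = 0.015707963 rad, so 59.26 gradian = 59.26 * 0.015707963 = 0.9308539 rad. 1 arcsecond = 4.8481368e-06 rad, so 0.9308539 rad = 0.9308539 / 4.8481368e-06 = 192002.4 arcsecond ≈ 1.92e+05 arcsecond (4 s.f.).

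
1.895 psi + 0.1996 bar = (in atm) 0.3259. Check: 1 psi = 6894.7573 Pa, so 1.895 psi = 1.895 * 6894.7573 = 13065.565 Pa. 1 bar = 100000 Pa, so 0.1996 bar = 0.1996 * 100000 = 19960 Pa. Sum: 13065.565 + 19960 = 33025.565 Pa. 1 atm = 101325 Pa, so 33025.565 Pa = 33025.565 / 101325 = 0.32593699 atm ≈ 0.3259 atm (4 s.f.).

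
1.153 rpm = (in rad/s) 0.1207. Check: 1 rpm = 0.10471976 rad/s, so 1.153 rpm = 1.153 * 0.10471976 = 0.12074188 rad/s. Result: 0.12074188 rad/s ≈ 0.1207 rad/s (4 s.f.).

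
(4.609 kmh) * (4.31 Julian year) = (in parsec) 1 kmh = 0.27777778 m/s, so 4.609 kmh = 4.609 * 0.27777778 = 1.2802778 m/s. 1 Julian year = 31557600 s, so 4.31 Julian year = 4.31 * 31557600 = 1.3601326e+08 s. Combine: 1.2802778 m/s * 1.3601326e+08 s = 1.7413475e+08 m. 1 parsec = 3.0856776e+16 m, so 1.7413475e+08 m = 1.7413475e+08 / 3.0856776e+16 = 5.6433229e-09 parsec ≈ 5.643e-09 parsec (4 s.f.). Final answer: 5.643e-09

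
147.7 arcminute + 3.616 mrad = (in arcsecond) 1 arcminute = 0.00029088821 rad, so 147.7 arcminute = 147.7 * 0.00029088821 = 0.042964188 rad. 1 mrad = 0.001 rad, so 3.616 mrad = 3.616 * 0.001 = 0.003616 rad. Sum: 0.042964188 + 0.003616 = 0.046580188 rad. 1 arcsecond = 4.8481368e-06 rad, so 0.046580188 rad = 0.046580188 / 4.8481368e-06 = 9607.8535 arcsecond ≈ 9608 arcsecond (4 s.f.). Final answer: 9608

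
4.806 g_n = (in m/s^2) 1 g_n = 9.80665 m/s^2, so 4.806 g_n = 4.806 * 9.80665 = 47.13076 m/s^2. Result: 47.13076 m/s^2 ≈ 47.13 m/s^2 (4 s.f.). Final answer: 47.13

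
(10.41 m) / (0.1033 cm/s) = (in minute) 10.41 m is already in m. 1 cm/s = 0.01 m/s, so 0.1033 cm/s = 0.1033 * 0.01 = 0.001033 m/s. Combine: 10.41 m / 0.001033 m/s = 10077.444 s. 1 minute = 60 s, so 10077.444 s = 10077.444 / 60 = 167.95741 minute ≈ 168 minute (4 s.f.). Final answer: 168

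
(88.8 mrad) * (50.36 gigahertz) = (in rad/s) 4.472e+09. Check: 1 mrad = 0.001 rad, so 88.8 mrad = 88.8 * 0.001 = 0.0888 rad. 1 gigahertz = 1e+09 Hz, so 50.36 gigahertz = 50.36 * 1e+09 = 5.036e+10 Hz. Combine: 0.0888 rad * 5.036e+10 Hz = 4.471968e+09 rad/s. Result: 4.471968e+09 rad/s ≈ 4.472e+09 rad/s (4 s.f.).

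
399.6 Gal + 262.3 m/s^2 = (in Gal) 1 Gal = 0.01 m/s^2, so 399.6 Gal = 399.6 * 0.01 = 3.996 m/s^2. 262.3 m/s^2 is already in m/s^2. Sum: 3.996 + 262.3 = 266.296 m/s^2. 1 Gal = 0.01 m/s^2, so 266.296 m/s^2 = 266.296 / 0.01 = 26629.6 Gal ≈ 2.663e+04 Gal (4 s.f.). Final answer: 2.663e+04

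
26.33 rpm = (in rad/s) 1 rpm = 0.10471976 rad/s, so 26.33 rpm = 26.33 * 0.10471976 = 2.7572712 rad/s. Result: 2.7572712 rad/s ≈ 2.757 rad/s (4 s.f.). Final answer: 2.757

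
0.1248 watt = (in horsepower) 0.0001674. Check: 0.1248 watt = 0.1248 W. 1 horsepower = 745.69987 W, so 0.1248 W = 0.1248 / 745.69987 = 0.00016735956 horsepower ≈ 0.0001674 horsepower (4 s.f.).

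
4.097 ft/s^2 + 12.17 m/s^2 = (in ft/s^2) 1 ft/s^2 = 0.3048 m/s^2, so 4.097 ft/s^2 = 4.097 * 0.3048 = 1.2487656 m/s^2. 12.17 m/s^2 is already in m/s^2. Sum: 1.2487656 + 12.17 = 13.418766 m/s^2. 1 ft/s^2 = 0.3048 m/s^2, so 13.418766 m/s^2 = 13.418766 / 0.3048 = 44.024822 ft/s^2 ≈ 44.02 ft/s^2 (4 s.f.). Final answer: 44.02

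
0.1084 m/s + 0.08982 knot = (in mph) 0.3458. Check: 0.1084 m/s is already in m/s. 1 knot = 0.51444444 m/s, so 0.08982 knot = 0.08982 * 0.51444444 = 0.0462074 m/s. Sum: 0.1084 + 0.0462074 = 0.1546074 m/s. 1 mph = 0.44704 m/s, so 0.1546074 m/s = 0.1546074 / 0.44704 = 0.3458469 mph ≈ 0.3458 mph (4 s.f.).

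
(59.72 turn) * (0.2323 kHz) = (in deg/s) 4.994e+06. Check: 1 turn = 6.2831853 rad, so 59.72 turn = 59.72 * 6.2831853 = 375.23183 rad. 1 kHz = 1000 Hz, so 0.2323 kHz = 0.2323 * 1000 = 232.3 Hz. Combine: 375.23183 rad * 232.3 Hz = 87166.353 rad/s. 1 deg/s = 0.017453293 rad/s, so 87166.353 rad/s = 87166.353 / 0.017453293 = 4994264.2 deg/s ≈ 4.994e+06 deg/s (4 s.f.).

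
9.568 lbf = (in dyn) 1 lbf = 4.4482216 N, so 9.568 lbf = 9.568 * 4.4482216 = 42.560584 N. 1 dyn = 1e-05 N, so 42.560584 N = 42.560584 / 1e-05 = 4256058.4 dyn ≈ 4.256e+06 dyn (4 s.f.). Final answer: 4.256e+06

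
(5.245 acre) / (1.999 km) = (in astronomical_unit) 1 acre = 4046.8564 m^2, so 5.245 acre = 5.245 * 4046.8564 = 21225.762 m^2. 1 km = 1000 m, so 1.999 km = 1.999 * 1000 = 1999 m. Combine: 21225.762 m^2 / 1999 m = 10.61819 m. 1 astronomical_unit = 1.4959787e+11 m, so 10.61819 m = 10.61819 / 1.4959787e+11 = 7.0978217e-11 astronomical_unit ≈ 7.098e-11 astronomical_unit (4 s.f.). Final answer: 7.098e-11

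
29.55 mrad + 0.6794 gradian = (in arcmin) 1 mrad = 0.001 rad, so 29.55 mrad = 29.55 * 0.001 = 0.02955 rad. 1 gradian = 0.015707963 rad, so 0.6794 gradian = 0.6794 * 0.015707963 = 0.01067199 rad. Sum: 0.02955 + 0.01067199 = 0.04022199 rad. 1 arcmin = 0.00029088821 rad, so 0.04022199 rad = 0.04022199 / 0.00029088821 = 138.27302 arcmin ≈ 138.3 arcmin (4 s.f.). Final answer: 138.3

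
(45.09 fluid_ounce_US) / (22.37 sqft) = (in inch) 1 fluid_ounce_US = 2.957353e-05 m^3, so 45.09 fluid_ounce_US = 45.09 * 2.957353e-05 = 0.0013334704 m^3. 1 sqft = 0.09290304 m^2, so 22.37 sqft = 22.37 * 0.09290304 = 2.078241 m^2. Combine: 0.0013334704 m^3 / 2.078241 m^2 = 0.00064163417 m. 1 inch = 0.0254 m, so 0.00064163417 m = 0.00064163417 / 0.0254 = 0.025261188 inch ≈ 0.02526 inch (4 s.f.). Final answer: 0.02526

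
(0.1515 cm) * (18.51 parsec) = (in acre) 1 cm = 0.01 m, so 0.1515 cm = 0.1515 * 0.01 = 0.001515 m. 1 parsec = 3.0856776e+16 m, so 18.51 parsec = 18.51 * 3.0856776e+16 = 5.7115892e+17 m. Combine: 0.001515 m * 5.7115892e+17 m = 8.6530576e+14 m^2. 1 acre = 4046.8564 m^2, so 8.6530576e+14 m^2 = 8.6530576e+14 / 4046.8564 = 2.1382171e+11 acre ≈ 2.138e+11 acre (4 s.f.). Final answer: 2.138e+11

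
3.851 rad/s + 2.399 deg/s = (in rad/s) 3.893. Check: 3.851 rad/s is already in rad/s. 1 deg/s = 0.017453293 rad/s, so 2.399 deg/s = 2.399 * 0.017453293 = 0.041870449 rad/s. Sum: 3.851 + 0.041870449 = 3.8928704 rad/s. Result: 3.8928704 rad/s ≈ 3.893 rad/s (4 s.f.).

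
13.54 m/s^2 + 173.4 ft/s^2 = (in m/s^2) 13.54 m/s^2 is already in m/s^2. 1 ft/s^2 = 0.3048 m/s^2, so 173.4 ft/s^2 = 173.4 * 0.3048 = 52.85232 m/s^2. Sum: 13.54 + 52.85232 = 66.39232 m/s^2. Result: 66.39232 m/s^2 ≈ 66.39 m/s^2 (4 s.f.). Final answer: 66.39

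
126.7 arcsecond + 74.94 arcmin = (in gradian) 1 arcsecond = 4.8481368e-06 rad, so 126.7 arcsecond = 126.7 * 4.8481368e-06 = 0.00061425893 rad. 1 arcmin = 0.00029088821 rad, so 74.94 arcmin = 74.94 * 0.00029088821 = 0.021799162 rad. Sum: 0.00061425893 + 0.021799162 = 0.022413421 rad. 1 gradian = 0.015707963 rad, so 0.022413421 rad = 0.022413421 / 0.015707963 = 1.4268827 gradian ≈ 1.427 gradian (4 s.f.). Final answer: 1.427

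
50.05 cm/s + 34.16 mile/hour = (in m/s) 15.77. Check: 1 cm/s = 0.01 m/s, so 50.05 cm/s = 50.05 * 0.01 = 0.5005 m/s. 1 mile/hour = 0.44704 m/s, so 34.16 mile/hour = 34.16 * 0.44704 = 15.270886 m/s. Sum: 0.5005 + 15.270886 = 15.771386 m/s. Result: 15.771386 m/s ≈ 15.77 m/s (4 s.f.).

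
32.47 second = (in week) 5.369e-05. Check: 32.47 second = 32.47 s. 1 week = 604800 s, so 32.47 s = 32.47 / 604800 = 5.3687169e-05 week ≈ 5.369e-05 week (4 s.f.).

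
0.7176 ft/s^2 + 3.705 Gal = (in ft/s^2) 1 ft/s^2 = 0.3048 m/s^2, so 0.7176 ft/s^2 = 0.7176 * 0.3048 = 0.21872448 m/s^2. 1 Gal = 0.01 m/s^2, so 3.705 Gal = 3.705 * 0.01 = 0.03705 m/s^2. Sum: 0.21872448 + 0.03705 = 0.25577448 m/s^2. 1 ft/s^2 = 0.3048 m/s^2, so 0.25577448 m/s^2 = 0.25577448 / 0.3048 = 0.83915512 ft/s^2 ≈ 0.8392 ft/s^2 (4 s.f.). Final answer: 0.8392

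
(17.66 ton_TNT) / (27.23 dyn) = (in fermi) 1 ton_TNT = 4.184e+09 J, so 17.66 ton_TNT = 17.66 * 4.184e+09 = 7.388944e+10 J. 1 dyn = 1e-05 N, so 27.23 dyn = 27.23 * 1e-05 = 0.0002723 N. Combine: 7.388944e+10 J / 0.0002723 N = 2.7135307e+14 m. 1 fermi = 1e-15 m, so 2.7135307e+14 m = 2.7135307e+14 / 1e-15 = 2.7135307e+29 fermi ≈ 2.714e+29 fermi (4 s.f.). Final answer: 2.714e+29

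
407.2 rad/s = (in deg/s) 1 deg/s = 0.017453293 rad/s, so 407.2 rad/s = 407.2 / 0.017453293 = 23330.841 deg/s ≈ 2.333e+04 deg/s (4 s.f.). Final answer: 2.333e+04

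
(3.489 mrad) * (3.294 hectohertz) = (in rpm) 1 mrad = 0.001 rad, so 3.489 mrad = 3.489 * 0.001 = 0.003489 rad. 1 hectohertz = 100 Hz, so 3.294 hectohertz = 3.294 * 100 = 329.4 Hz. Combine: 0.003489 rad * 329.4 Hz = 1.1492766 rad/s. 1 rpm = 0.10471976 rad/s, so 1.1492766 rad/s = 1.1492766 / 0.10471976 = 10.974783 rpm ≈ 10.97 rpm (4 s.f.). Final answer: 10.97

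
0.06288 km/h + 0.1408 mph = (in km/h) 0.2895. Check: 1 km/h = 0.27777778 m/s, so 0.06288 km/h = 0.06288 * 0.27777778 = 0.017466667 m/s. 1 mph = 0.44704 m/s, so 0.1408 mph = 0.1408 * 0.44704 = 0.062943232 m/s. Sum: 0.017466667 + 0.062943232 = 0.080409899 m/s. 1 km/h = 0.27777778 m/s, so 0.080409899 m/s = 0.080409899 / 0.27777778 = 0.28947564 km/h ≈ 0.2895 km/h (4 s.f.).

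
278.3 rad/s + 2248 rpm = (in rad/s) 278.3 rad/s is already in rad/s. 1 rpm = 0.10471976 rad/s, so 2248 rpm = 2248 * 0.10471976 = 235.41001 rad/s. Sum: 278.3 + 235.41001 = 513.71001 rad/s. Result: 513.71001 rad/s ≈ 513.7 rad/s (4 s.f.). Final answer: 513.7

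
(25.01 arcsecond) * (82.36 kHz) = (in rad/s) 1 arcsecond = 4.8481368e-06 rad, so 25.01 arcsecond = 25.01 * 4.8481368e-06 = 0.0001212519 rad. 1 kHz = 1000 Hz, so 82.36 kHz = 82.36 * 1000 = 82360 Hz. Combine: 0.0001212519 rad * 82360 Hz = 9.9863066 rad/s. Result: 9.9863066 rad/s ≈ 9.986 rad/s (4 s.f.). Final answer: 9.986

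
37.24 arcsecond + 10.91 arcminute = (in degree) 0.1922. Check: 1 arcsecond = 4.8481368e-06 rad, so 37.24 arcsecond = 37.24 * 4.8481368e-06 = 0.00018054461 rad. 1 arcminute = 0.00029088821 rad, so 10.91 arcminute = 10.91 * 0.00029088821 = 0.0031735904 rad. Sum: 0.00018054461 + 0.0031735904 = 0.003354135 rad. 1 degree = 0.017453293 rad, so 0.003354135 rad = 0.003354135 / 0.017453293 = 0.19217778 degree ≈ 0.1922 degree (4 s.f.).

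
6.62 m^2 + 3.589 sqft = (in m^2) 6.62 m^2 is already in m^2. 1 sqft = 0.09290304 m^2, so 3.589 sqft = 3.589 * 0.09290304 = 0.33342901 m^2. Sum: 6.62 + 0.33342901 = 6.953429 m^2. Result: 6.953429 m^2 ≈ 6.953 m^2 (4 s.f.). Final answer: 6.953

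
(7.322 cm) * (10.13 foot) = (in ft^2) 1 cm = 0.01 m, so 7.322 cm = 7.322 * 0.01 = 0.07322 m. 1 foot = 0.3048 m, so 10.13 foot = 10.13 * 0.3048 = 3.087624 m. Combine: 0.07322 m * 3.087624 m = 0.22607583 m^2. 1 ft^2 = 0.09290304 m^2, so 0.22607583 m^2 = 0.22607583 / 0.09290304 = 2.43346 ft^2 ≈ 2.433 ft^2 (4 s.f.). Final answer: 2.433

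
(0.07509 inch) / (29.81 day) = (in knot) 1 inch = 0.0254 m, so 0.07509 inch = 0.07509 * 0.0254 = 0.001907286 m. 1 day = 86400 s, so 29.81 day = 29.81 * 86400 = 2575584 s. Combine: 0.001907286 m / 2575584 s = 7.4052564e-10 m/s. 1 knot = 0.51444444 m/s, so 7.4052564e-10 m/s = 7.4052564e-10 / 0.51444444 = 1.4394667e-09 knot ≈ 1.439e-09 knot (4 s.f.). Final answer: 1.439e-09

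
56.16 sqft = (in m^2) 1 sqft = 0.09290304 m^2, so 56.16 sqft = 56.16 * 0.09290304 = 5.2174347 m^2. Result: 5.2174347 m^2 ≈ 5.217 m^2 (4 s.f.). Final answer: 5.217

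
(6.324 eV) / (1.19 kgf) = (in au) 1 eV = 1.6021766e-19 J, so 6.324 eV = 6.324 * 1.6021766e-19 = 1.0132165e-18 J. 1 kgf = 9.80665 N, so 1.19 kgf = 1.19 * 9.80665 = 11.669913 N. Combine: 1.0132165e-18 J / 11.669913 N = 8.6822966e-20 m. 1 au = 1.4959787e+11 m, so 8.6822966e-20 m = 8.6822966e-20 / 1.4959787e+11 = 5.8037568e-31 au ≈ 5.804e-31 au (4 s.f.). Final answer: 5.804e-31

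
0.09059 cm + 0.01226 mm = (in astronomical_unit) 1 cm = 0.01 m, so 0.09059 cm = 0.09059 * 0.01 = 0.0009059 m. 1 mm = 0.001 m, so 0.01226 mm = 0.01226 * 0.001 = 1.226e-05 m. Sum: 0.0009059 + 1.226e-05 = 0.00091816 m. 1 astronomical_unit = 1.4959787e+11 m, so 0.00091816 m = 0.00091816 / 1.4959787e+11 = 6.1375205e-15 astronomical_unit ≈ 6.138e-15 astronomical_unit (4 s.f.). Final answer: 6.138e-15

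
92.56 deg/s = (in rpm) 15.43. Check: 1 deg/s = 0.017453293 rad/s, so 92.56 deg/s = 92.56 * 0.017453293 = 1.6154768 rad/s. 1 rpm = 0.10471976 rad/s, so 1.6154768 rad/s = 1.6154768 / 0.10471976 = 15.426667 rpm ≈ 15.43 rpm (4 s.f.).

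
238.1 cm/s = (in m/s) 1 cm/s = 0.01 m/s, so 238.1 cm/s = 238.1 * 0.01 = 2.381 m/s. Result: 2.381 m/s. Final answer: 2.381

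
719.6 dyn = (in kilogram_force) 0.0007338. Check: 1 dyn = 1e-05 N, so 719.6 dyn = 719.6 * 1e-05 = 0.007196 N. 1 kilogram_force = 9.80665 N, so 0.007196 N = 0.007196 / 9.80665 = 0.00073378779 kilogram_force ≈ 0.0007338 kilogram_force (4 s.f.).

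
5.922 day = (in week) 1 day = 86400 s, so 5.922 day = 5.922 * 86400 = 511660.8 s. 1 week = 604800 s, so 511660.8 s = 511660.8 / 604800 = 0.846 week. Final answer: 0.846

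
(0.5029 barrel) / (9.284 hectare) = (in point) 0.002441. Check: 1 barrel = 0.15898729 m^3, so 0.5029 barrel = 0.5029 * 0.15898729 = 0.079954711 m^3. 1 hectare = 10000 m^2, so 9.284 hectare = 9.284 * 10000 = 92840 m^2. Combine: 0.079954711 m^3 / 92840 m^2 = 8.6120972e-07 m. 1 point = 0.00035277778 m, so 8.6120972e-07 m = 8.6120972e-07 / 0.00035277778 = 0.0024412244 point ≈ 0.002441 point (4 s.f.).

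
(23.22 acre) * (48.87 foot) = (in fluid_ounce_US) 1 acre = 4046.8564 m^2, so 23.22 acre = 23.22 * 4046.8564 = 93968.006 m^2. 1 foot = 0.3048 m, so 48.87 foot = 48.87 * 0.3048 = 14.895576 m. Combine: 93968.006 m^2 * 14.895576 m = 1399707.6 m^3. 1 fluid_ounce_US = 2.957353e-05 m^3, so 1399707.6 m^3 = 1399707.6 / 2.957353e-05 = 4.7329744e+10 fluid_ounce_US ≈ 4.733e+10 fluid_ounce_US (4 s.f.). Final answer: 4.733e+10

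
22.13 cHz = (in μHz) 1 cHz = 0.01 Hz, so 22.13 cHz = 22.13 * 0.01 = 0.2213 Hz. 1 μHz = 1e-06 Hz, so 0.2213 Hz = 0.2213 / 1e-06 = 221300 μHz ≈ 2.213e+05 μHz (4 s.f.). Final answer: 2.213e+05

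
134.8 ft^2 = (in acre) 1 ft^2 = 0.09290304 m^2, so 134.8 ft^2 = 134.8 * 0.09290304 = 12.52333 m^2. 1 acre = 4046.8564 m^2, so 12.52333 m^2 = 12.52333 / 4046.8564 = 0.0030945822 acre ≈ 0.003095 acre (4 s.f.). Final answer: 0.003095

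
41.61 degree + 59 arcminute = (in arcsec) 1.533e+05. Check: 1 degree = 0.017453293 rad, so 41.61 degree = 41.61 * 0.017453293 = 0.7262315 rad. 1 arcminute = 0.00029088821 rad, so 59 arcminute = 59 * 0.00029088821 = 0.017162404 rad. Sum: 0.7262315 + 0.017162404 = 0.74339391 rad. 1 arcsec = 4.8481368e-06 rad, so 0.74339391 rad = 0.74339391 / 4.8481368e-06 = 153336 arcsec ≈ 1.533e+05 arcsec (4 s.f.).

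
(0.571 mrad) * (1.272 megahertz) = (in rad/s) 726.3. Check: 1 mrad = 0.001 rad, so 0.571 mrad = 0.571 * 0.001 = 0.000571 rad. 1 megahertz = 1000000 Hz, so 1.272 megahertz = 1.272 * 1000000 = 1272000 Hz. Combine: 0.000571 rad * 1272000 Hz = 726.312 rad/s. Result: 726.312 rad/s ≈ 726.3 rad/s (4 s.f.).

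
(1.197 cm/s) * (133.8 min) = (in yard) 105.1. Check: 1 cm/s = 0.01 m/s, so 1.197 cm/s = 1.197 * 0.01 = 0.01197 m/s. 1 min = 60 s, so 133.8 min = 133.8 * 60 = 8028 s. Combine: 0.01197 m/s * 8028 s = 96.09516 m. 1 yard = 0.9144 m, so 96.09516 m = 96.09516 / 0.9144 = 105.09094 yard ≈ 105.1 yard (4 s.f.).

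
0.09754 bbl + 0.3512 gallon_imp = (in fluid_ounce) 1 bbl = 0.15898729 m^3, so 0.09754 bbl = 0.09754 * 0.15898729 = 0.015507621 m^3. 1 gallon_imp = 0.00454609 m^3, so 0.3512 gallon_imp = 0.3512 * 0.00454609 = 0.0015965868 m^3. Sum: 0.015507621 + 0.0015965868 = 0.017104208 m^3. 1 fluid_ounce = 2.957353e-05 m^3, so 0.017104208 m^3 = 0.017104208 / 2.957353e-05 = 578.36206 fluid_ounce ≈ 578.4 fluid_ounce (4 s.f.). Final answer: 578.4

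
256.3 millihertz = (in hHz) 0.002563. Check: 1 millihertz = 0.001 Hz, so 256.3 millihertz = 256.3 * 0.001 = 0.2563 Hz. 1 hHz = 100 Hz, so 0.2563 Hz = 0.2563 / 100 = 0.002563 hHz.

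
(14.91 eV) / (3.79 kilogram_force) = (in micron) 6.427e-14. Check: 1 eV = 1.6021766e-19 J, so 14.91 eV = 14.91 * 1.6021766e-19 = 2.3888454e-18 J. 1 kilogram_force = 9.80665 N, so 3.79 kilogram_force = 3.79 * 9.80665 = 37.167203 N. Combine: 2.3888454e-18 J / 37.167203 N = 6.4272938e-20 m. 1 micron = 1e-06 m, so 6.4272938e-20 m = 6.4272938e-20 / 1e-06 = 6.4272938e-14 micron ≈ 6.427e-14 micron (4 s.f.).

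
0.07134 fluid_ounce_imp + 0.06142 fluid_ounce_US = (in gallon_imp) 1 fluid_ounce_imp = 2.8413063e-05 m^3, so 0.07134 fluid_ounce_imp = 0.07134 * 2.8413063e-05 = 2.0269879e-06 m^3. 1 fluid_ounce_US = 2.957353e-05 m^3, so 0.06142 fluid_ounce_US = 0.06142 * 2.957353e-05 = 1.8164062e-06 m^3. Sum: 2.0269879e-06 + 1.8164062e-06 = 3.8433941e-06 m^3. 1 gallon_imp = 0.00454609 m^3, so 3.8433941e-06 m^3 = 3.8433941e-06 / 0.00454609 = 0.0008454285 gallon_imp ≈ 0.0008454 gallon_imp (4 s.f.). Final answer: 0.0008454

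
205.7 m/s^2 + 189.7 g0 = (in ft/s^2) 205.7 m/s^2 is already in m/s^2. 1 g0 = 9.80665 m/s^2, so 189.7 g0 = 189.7 * 9.80665 = 1860.3215 m/s^2. Sum: 205.7 + 1860.3215 = 2066.0215 m/s^2. 1 ft/s^2 = 0.3048 m/s^2, so 2066.0215 m/s^2 = 2066.0215 / 0.3048 = 6778.2858 ft/s^2 ≈ 6778 ft/s^2 (4 s.f.). Final answer: 6778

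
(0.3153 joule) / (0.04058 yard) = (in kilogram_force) 0.8665. Check: 0.3153 joule = 0.3153 J. 1 yard = 0.9144 m, so 0.04058 yard = 0.04058 * 0.9144 = 0.037106352 m. Combine: 0.3153 J / 0.037106352 m = 8.4971975 N. 1 kilogram_force = 9.80665 N, so 8.4971975 N = 8.4971975 / 9.80665 = 0.866473 kilogram_force ≈ 0.8665 kilogram_force (4 s.f.).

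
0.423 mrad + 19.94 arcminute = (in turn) 1 mrad = 0.001 rad, so 0.423 mrad = 0.423 * 0.001 = 0.000423 rad. 1 arcminute = 0.00029088821 rad, so 19.94 arcminute = 19.94 * 0.00029088821 = 0.0058003109 rad. Sum: 0.000423 + 0.0058003109 = 0.0062233109 rad. 1 turn = 6.2831853 rad, so 0.0062233109 rad = 0.0062233109 / 6.2831853 = 0.00099047069 turn ≈ 0.0009905 turn (4 s.f.). Final answer: 0.0009905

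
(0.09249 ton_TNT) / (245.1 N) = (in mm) 1.579e+09. Check: 1 ton_TNT = 4.184e+09 J, so 0.09249 ton_TNT = 0.09249 * 4.184e+09 = 3.8697816e+08 J. 245.1 N is already in N. Combine: 3.8697816e+08 J / 245.1 N = 1578858.3 m. 1 mm = 0.001 m, so 1578858.3 m = 1578858.3 / 0.001 = 1.5788583e+09 mm ≈ 1.579e+09 mm (4 s.f.).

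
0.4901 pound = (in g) 222.3. Check: 1 pound = 0.45359237 kg, so 0.4901 pound = 0.4901 * 0.45359237 = 0.22230562 kg. 1 g = 0.001 kg, so 0.22230562 kg = 0.22230562 / 0.001 = 222.30562 g ≈ 222.3 g (4 s.f.).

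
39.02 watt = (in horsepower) 39.02 watt = 39.02 W. 1 horsepower = 745.69987 W, so 39.02 W = 39.02 / 745.69987 = 0.052326682 horsepower ≈ 0.05233 horsepower (4 s.f.). Final answer: 0.05233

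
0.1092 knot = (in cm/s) 5.618. Check: 1 knot = 0.51444444 m/s, so 0.1092 knot = 0.1092 * 0.51444444 = 0.056177333 m/s. 1 cm/s = 0.01 m/s, so 0.056177333 m/s = 0.056177333 / 0.01 = 5.6177333 cm/s ≈ 5.618 cm/s (4 s.f.).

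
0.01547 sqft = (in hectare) 1.437e-07. Check: 1 sqft = 0.09290304 m^2, so 0.01547 sqft = 0.01547 * 0.09290304 = 0.00143721 m^2. 1 hectare = 10000 m^2, so 0.00143721 m^2 = 0.00143721 / 10000 = 1.43721e-07 hectare ≈ 1.437e-07 hectare (4 s.f.).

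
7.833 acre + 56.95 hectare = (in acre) 148.6. Check: 1 acre = 4046.8564 m^2, so 7.833 acre = 7.833 * 4046.8564 = 31699.026 m^2. 1 hectare = 10000 m^2, so 56.95 hectare = 56.95 * 10000 = 569500 m^2. Sum: 31699.026 + 569500 = 601199.03 m^2. 1 acre = 4046.8564 m^2, so 601199.03 m^2 = 601199.03 / 4046.8564 = 148.55951 acre ≈ 148.6 acre (4 s.f.).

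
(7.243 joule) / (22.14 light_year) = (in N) 7.243 joule = 7.243 J. 1 light_year = 9.4607305e+15 m, so 22.14 light_year = 22.14 * 9.4607305e+15 = 2.0946057e+17 m. Combine: 7.243 J / 2.0946057e+17 m = 3.45793e-17 N. Result: 3.45793e-17 N ≈ 3.458e-17 N (4 s.f.). Final answer: 3.458e-17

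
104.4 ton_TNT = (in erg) 4.368e+18. Check: 1 ton_TNT = 4.184e+09 J, so 104.4 ton_TNT = 104.4 * 4.184e+09 = 4.368096e+11 J. 1 erg = 1e-07 J, so 4.368096e+11 J = 4.368096e+11 / 1e-07 = 4.368096e+18 erg ≈ 4.368e+18 erg (4 s.f.).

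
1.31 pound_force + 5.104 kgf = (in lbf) 1 pound_force = 4.4482216 N, so 1.31 pound_force = 1.31 * 4.4482216 = 5.8271703 N. 1 kgf = 9.80665 N, so 5.104 kgf = 5.104 * 9.80665 = 50.053142 N. Sum: 5.8271703 + 50.053142 = 55.880312 N. 1 lbf = 4.4482216 N, so 55.880312 N = 55.880312 / 4.4482216 = 12.562394 lbf ≈ 12.56 lbf (4 s.f.). Final answer: 12.56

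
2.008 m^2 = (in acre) 1 acre = 4046.8564 m^2, so 2.008 m^2 = 2.008 / 4046.8564 = 0.00049618761 acre ≈ 0.0004962 acre (4 s.f.). Final answer: 0.0004962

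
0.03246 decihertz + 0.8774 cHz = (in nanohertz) 1.202e+07. Check: 1 decihertz = 0.1 Hz, so 0.03246 decihertz = 0.03246 * 0.1 = 0.003246 Hz. 1 cHz = 0.01 Hz, so 0.8774 cHz = 0.8774 * 0.01 = 0.008774 Hz. Sum: 0.003246 + 0.008774 = 0.01202 Hz. 1 nanohertz = 1e-09 Hz, so 0.01202 Hz = 0.01202 / 1e-09 = 12020000 nanohertz ≈ 1.202e+07 nanohertz (4 s.f.).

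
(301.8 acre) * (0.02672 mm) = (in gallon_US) 1 acre = 4046.8564 m^2, so 301.8 acre = 301.8 * 4046.8564 = 1221341.3 m^2. 1 mm = 0.001 m, so 0.02672 mm = 0.02672 * 0.001 = 2.672e-05 m. Combine: 1221341.3 m^2 * 2.672e-05 m = 32.634239 m^3. 1 gallon_US = 0.0037854118 m^3, so 32.634239 m^3 = 32.634239 / 0.0037854118 = 8621.0538 gallon_US ≈ 8621 gallon_US (4 s.f.). Final answer: 8621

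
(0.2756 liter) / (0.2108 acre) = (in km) 1 liter = 0.001 m^3, so 0.2756 liter = 0.2756 * 0.001 = 0.0002756 m^3. 1 acre = 4046.8564 m^2, so 0.2108 acre = 0.2108 * 4046.8564 = 853.07733 m^2. Combine: 0.0002756 m^3 / 853.07733 m^2 = 3.2306567e-07 m. 1 km = 1000 m, so 3.2306567e-07 m = 3.2306567e-07 / 1000 = 3.2306567e-10 km ≈ 3.231e-10 km (4 s.f.). Final answer: 3.231e-10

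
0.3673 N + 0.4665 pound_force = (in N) 0.3673 N is already in N. 1 pound_force = 4.4482216 N, so 0.4665 pound_force = 0.4665 * 4.4482216 = 2.0750954 N. Sum: 0.3673 + 2.0750954 = 2.4423954 N. Result: 2.4423954 N ≈ 2.442 N (4 s.f.). Final answer: 2.442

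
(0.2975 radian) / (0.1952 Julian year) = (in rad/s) 4.83e-08. Check: 0.2975 radian = 0.2975 rad. 1 Julian year = 31557600 s, so 0.1952 Julian year = 0.1952 * 31557600 = 6160043.5 s. Combine: 0.2975 rad / 6160043.5 s = 4.8295113e-08 rad/s. Result: 4.8295113e-08 rad/s ≈ 4.83e-08 rad/s (4 s.f.).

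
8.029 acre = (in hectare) 1 acre = 4046.8564 m^2, so 8.029 acre = 8.029 * 4046.8564 = 32492.21 m^2. 1 hectare = 10000 m^2, so 32492.21 m^2 = 32492.21 / 10000 = 3.249221 hectare ≈ 3.249 hectare (4 s.f.). Final answer: 3.249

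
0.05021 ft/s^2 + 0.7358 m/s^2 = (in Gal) 75.11. Check: 1 ft/s^2 = 0.3048 m/s^2, so 0.05021 ft/s^2 = 0.05021 * 0.3048 = 0.015304008 m/s^2. 0.7358 m/s^2 is already in m/s^2. Sum: 0.015304008 + 0.7358 = 0.75110401 m/s^2. 1 Gal = 0.01 m/s^2, so 0.75110401 m/s^2 = 0.75110401 / 0.01 = 75.110401 Gal ≈ 75.11 Gal (4 s.f.).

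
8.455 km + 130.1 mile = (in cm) 1 km = 1000 m, so 8.455 km = 8.455 * 1000 = 8455 m. 1 mile = 1609.344 m, so 130.1 mile = 130.1 * 1609.344 = 209375.65 m. Sum: 8455 + 209375.65 = 217830.65 m. 1 cm = 0.01 m, so 217830.65 m = 217830.65 / 0.01 = 21783065 cm ≈ 2.178e+07 cm (4 s.f.). Final answer: 2.178e+07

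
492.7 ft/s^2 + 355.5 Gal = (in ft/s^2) 1 ft/s^2 = 0.3048 m/s^2, so 492.7 ft/s^2 = 492.7 * 0.3048 = 150.17496 m/s^2. 1 Gal = 0.01 m/s^2, so 355.5 Gal = 355.5 * 0.01 = 3.555 m/s^2. Sum: 150.17496 + 3.555 = 153.72996 m/s^2. 1 ft/s^2 = 0.3048 m/s^2, so 153.72996 m/s^2 = 153.72996 / 0.3048 = 504.36339 ft/s^2 ≈ 504.4 ft/s^2 (4 s.f.). Final answer: 504.4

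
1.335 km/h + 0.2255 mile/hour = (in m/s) 0.4716. Check: 1 km/h = 0.27777778 m/s, so 1.335 km/h = 1.335 * 0.27777778 = 0.37083333 m/s. 1 mile/hour = 0.44704 m/s, so 0.2255 mile/hour = 0.2255 * 0.44704 = 0.10080752 m/s. Sum: 0.37083333 + 0.10080752 = 0.47164085 m/s. Result: 0.47164085 m/s ≈ 0.4716 m/s (4 s.f.).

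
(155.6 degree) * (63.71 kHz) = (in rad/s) 1 degree = 0.017453293 rad, so 155.6 degree = 155.6 * 0.017453293 = 2.7157323 rad. 1 kHz = 1000 Hz, so 63.71 kHz = 63.71 * 1000 = 63710 Hz. Combine: 2.7157323 rad * 63710 Hz = 173019.31 rad/s. Result: 173019.31 rad/s ≈ 1.73e+05 rad/s (4 s.f.). Final answer: 1.73e+05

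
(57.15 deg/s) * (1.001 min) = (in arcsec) 1.236e+07. Check: 1 deg/s = 0.017453293 rad/s, so 57.15 deg/s = 57.15 * 0.017453293 = 0.99745567 rad/s. 1 min = 60 s, so 1.001 min = 1.001 * 60 = 60.06 s. Combine: 0.99745567 rad/s * 60.06 s = 59.907187 rad. 1 arcsec = 4.8481368e-06 rad, so 59.907187 rad = 59.907187 / 4.8481368e-06 = 12356744 arcsec ≈ 1.236e+07 arcsec (4 s.f.).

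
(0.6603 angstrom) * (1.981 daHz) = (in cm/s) 1.308e-07. Check: 1 angstrom = 1e-10 m, so 0.6603 angstrom = 0.6603 * 1e-10 = 6.603e-11 m. 1 daHz = 10 Hz, so 1.981 daHz = 1.981 * 10 = 19.81 Hz. Combine: 6.603e-11 m * 19.81 Hz = 1.3080543e-09 m/s. 1 cm/s = 0.01 m/s, so 1.3080543e-09 m/s = 1.3080543e-09 / 0.01 = 1.3080543e-07 cm/s ≈ 1.308e-07 cm/s (4 s.f.).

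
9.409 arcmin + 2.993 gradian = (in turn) 1 arcmin = 0.00029088821 rad, so 9.409 arcmin = 9.409 * 0.00029088821 = 0.0027369672 rad. 1 gradian = 0.015707963 rad, so 2.993 gradian = 2.993 * 0.015707963 = 0.047013934 rad. Sum: 0.0027369672 + 0.047013934 = 0.049750901 rad. 1 turn = 6.2831853 rad, so 0.049750901 rad = 0.049750901 / 6.2831853 = 0.0079181019 turn ≈ 0.007918 turn (4 s.f.). Final answer: 0.007918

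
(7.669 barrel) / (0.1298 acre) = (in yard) 0.002538. Check: 1 barrel = 0.15898729 m^3, so 7.669 barrel = 7.669 * 0.15898729 = 1.2192736 m^3. 1 acre = 4046.8564 m^2, so 0.1298 acre = 0.1298 * 4046.8564 = 525.28196 m^2. Combine: 1.2192736 m^3 / 525.28196 m^2 = 0.0023211792 m. 1 yard = 0.9144 m, so 0.0023211792 m = 0.0023211792 / 0.9144 = 0.0025384724 yard ≈ 0.002538 yard (4 s.f.).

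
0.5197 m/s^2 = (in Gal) 1 Gal = 0.01 m/s^2, so 0.5197 m/s^2 = 0.5197 / 0.01 = 51.97 Gal. Final answer: 51.97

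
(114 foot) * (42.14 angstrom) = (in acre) 1 foot = 0.3048 m, so 114 foot = 114 * 0.3048 = 34.7472 m. 1 angstrom = 1e-10 m, so 42.14 angstrom = 42.14 * 1e-10 = 4.214e-09 m. Combine: 34.7472 m * 4.214e-09 m = 1.464247e-07 m^2. 1 acre = 4046.8564 m^2, so 1.464247e-07 m^2 = 1.464247e-07 / 4046.8564 = 3.6182332e-11 acre ≈ 3.618e-11 acre (4 s.f.). Final answer: 3.618e-11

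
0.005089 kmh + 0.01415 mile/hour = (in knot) 1 kmh = 0.27777778 m/s, so 0.005089 kmh = 0.005089 * 0.27777778 = 0.0014136111 m/s. 1 mile/hour = 0.44704 m/s, so 0.01415 mile/hour = 0.01415 * 0.44704 = 0.006325616 m/s. Sum: 0.0014136111 + 0.006325616 = 0.0077392271 m/s. 1 knot = 0.51444444 m/s, so 0.0077392271 m/s = 0.0077392271 / 0.51444444 = 0.015043854 knot ≈ 0.01504 knot (4 s.f.). Final answer: 0.01504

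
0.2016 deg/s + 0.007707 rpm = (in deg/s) 1 deg/s = 0.017453293 rad/s, so 0.2016 deg/s = 0.2016 * 0.017453293 = 0.0035185838 rad/s. 1 rpm = 0.10471976 rad/s, so 0.007707 rpm = 0.007707 * 0.10471976 = 0.00080707515 rad/s. Sum: 0.0035185838 + 0.00080707515 = 0.0043256589 rad/s. 1 deg/s = 0.017453293 rad/s, so 0.0043256589 rad/s = 0.0043256589 / 0.017453293 = 0.247842 deg/s ≈ 0.2478 deg/s (4 s.f.). Final answer: 0.2478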